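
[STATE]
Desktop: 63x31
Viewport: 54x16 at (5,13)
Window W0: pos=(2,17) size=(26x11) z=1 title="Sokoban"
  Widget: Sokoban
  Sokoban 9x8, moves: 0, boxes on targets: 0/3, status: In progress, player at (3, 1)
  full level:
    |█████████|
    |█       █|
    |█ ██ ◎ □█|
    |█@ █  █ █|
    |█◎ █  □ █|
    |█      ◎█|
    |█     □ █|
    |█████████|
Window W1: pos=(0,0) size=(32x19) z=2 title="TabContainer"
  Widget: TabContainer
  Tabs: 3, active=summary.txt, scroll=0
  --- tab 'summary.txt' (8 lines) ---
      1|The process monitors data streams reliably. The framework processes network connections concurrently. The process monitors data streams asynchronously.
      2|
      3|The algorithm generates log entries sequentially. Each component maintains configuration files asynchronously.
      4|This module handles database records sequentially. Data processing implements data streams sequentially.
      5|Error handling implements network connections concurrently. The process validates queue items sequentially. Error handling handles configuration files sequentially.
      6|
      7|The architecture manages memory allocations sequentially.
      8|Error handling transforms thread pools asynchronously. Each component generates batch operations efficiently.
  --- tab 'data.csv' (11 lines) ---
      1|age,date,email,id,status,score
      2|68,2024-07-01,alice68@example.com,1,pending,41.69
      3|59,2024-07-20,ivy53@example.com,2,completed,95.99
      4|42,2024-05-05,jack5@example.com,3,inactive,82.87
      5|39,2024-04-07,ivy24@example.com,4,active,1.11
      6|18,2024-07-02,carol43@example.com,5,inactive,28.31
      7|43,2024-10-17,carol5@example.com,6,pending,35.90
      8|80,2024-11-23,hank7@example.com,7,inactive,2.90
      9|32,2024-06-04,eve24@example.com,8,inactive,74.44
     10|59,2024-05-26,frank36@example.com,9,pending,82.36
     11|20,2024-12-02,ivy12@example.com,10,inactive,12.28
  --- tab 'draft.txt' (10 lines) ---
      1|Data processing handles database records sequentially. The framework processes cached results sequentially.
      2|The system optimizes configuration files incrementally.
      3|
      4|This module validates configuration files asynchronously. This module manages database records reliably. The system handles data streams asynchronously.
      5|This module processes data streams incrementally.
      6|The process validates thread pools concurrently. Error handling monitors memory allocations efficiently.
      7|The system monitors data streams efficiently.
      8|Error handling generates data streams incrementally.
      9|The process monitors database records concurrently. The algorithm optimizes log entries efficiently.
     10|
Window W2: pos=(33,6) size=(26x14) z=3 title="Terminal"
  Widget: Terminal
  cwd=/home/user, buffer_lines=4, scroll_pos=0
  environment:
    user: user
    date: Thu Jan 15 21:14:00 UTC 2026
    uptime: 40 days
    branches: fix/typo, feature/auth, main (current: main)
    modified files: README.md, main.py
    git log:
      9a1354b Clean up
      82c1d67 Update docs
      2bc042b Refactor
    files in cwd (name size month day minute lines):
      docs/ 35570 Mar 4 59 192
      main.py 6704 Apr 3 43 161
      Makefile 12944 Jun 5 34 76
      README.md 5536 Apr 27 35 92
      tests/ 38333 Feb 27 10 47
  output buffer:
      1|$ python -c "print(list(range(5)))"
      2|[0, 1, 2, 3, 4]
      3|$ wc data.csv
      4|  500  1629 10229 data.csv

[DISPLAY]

                          ┃ ┃$ █                     ┃
                          ┃ ┃                        ┃
                          ┃ ┃                        ┃
                          ┃ ┃                        ┃
                          ┃ ┃                        ┃
━━━━━━━━━━━━━━━━━━━━━━━━━━┛ ┃                        ┃
──────────────────────┨     ┗━━━━━━━━━━━━━━━━━━━━━━━━┛
███████               ┃                               
      █               ┃                               
██ ◎ □█               ┃                               
 █  █ █               ┃                               
 █  □ █               ┃                               
     ◎█               ┃                               
    □ █               ┃                               
━━━━━━━━━━━━━━━━━━━━━━┛                               
                                                      


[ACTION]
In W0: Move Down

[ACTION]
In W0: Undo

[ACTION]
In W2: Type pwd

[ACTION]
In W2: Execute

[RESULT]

                          ┃ ┃$ pwd                   ┃
                          ┃ ┃/home/user              ┃
                          ┃ ┃$ █                     ┃
                          ┃ ┃                        ┃
                          ┃ ┃                        ┃
━━━━━━━━━━━━━━━━━━━━━━━━━━┛ ┃                        ┃
──────────────────────┨     ┗━━━━━━━━━━━━━━━━━━━━━━━━┛
███████               ┃                               
      █               ┃                               
██ ◎ □█               ┃                               
 █  █ █               ┃                               
 █  □ █               ┃                               
     ◎█               ┃                               
    □ █               ┃                               
━━━━━━━━━━━━━━━━━━━━━━┛                               
                                                      


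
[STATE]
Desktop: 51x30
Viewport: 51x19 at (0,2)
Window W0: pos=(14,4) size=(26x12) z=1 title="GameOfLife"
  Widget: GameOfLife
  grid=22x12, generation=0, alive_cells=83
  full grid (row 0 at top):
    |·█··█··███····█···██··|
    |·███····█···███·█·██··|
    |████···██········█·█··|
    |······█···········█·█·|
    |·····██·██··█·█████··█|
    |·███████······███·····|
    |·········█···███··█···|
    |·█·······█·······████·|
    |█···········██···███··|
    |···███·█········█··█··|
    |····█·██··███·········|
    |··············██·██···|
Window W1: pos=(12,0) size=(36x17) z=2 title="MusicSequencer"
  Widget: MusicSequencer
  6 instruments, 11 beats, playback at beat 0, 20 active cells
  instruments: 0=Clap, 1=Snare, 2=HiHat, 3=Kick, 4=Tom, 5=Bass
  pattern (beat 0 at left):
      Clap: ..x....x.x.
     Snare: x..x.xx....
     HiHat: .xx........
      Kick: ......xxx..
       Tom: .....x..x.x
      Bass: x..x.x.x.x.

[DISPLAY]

            ┠──────────────────────────────────┨   
            ┃      ▼1234567890                 ┃   
            ┃  Clap··█····█·█·                 ┃   
            ┃ Snare█··█·██····                 ┃   
            ┃ HiHat·██········                 ┃   
            ┃  Kick······███··                 ┃   
            ┃   Tom·····█··█·█                 ┃   
            ┃  Bass█··█·█·█·█·                 ┃   
            ┃                                  ┃   
            ┃                                  ┃   
            ┃                                  ┃   
            ┃                                  ┃   
            ┃                                  ┃   
            ┃                                  ┃   
            ┗━━━━━━━━━━━━━━━━━━━━━━━━━━━━━━━━━━┛   
                                                   
                                                   
                                                   
                                                   


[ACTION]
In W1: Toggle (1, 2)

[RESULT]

            ┠──────────────────────────────────┨   
            ┃      ▼1234567890                 ┃   
            ┃  Clap··█····█·█·                 ┃   
            ┃ Snare█·██·██····                 ┃   
            ┃ HiHat·██········                 ┃   
            ┃  Kick······███··                 ┃   
            ┃   Tom·····█··█·█                 ┃   
            ┃  Bass█··█·█·█·█·                 ┃   
            ┃                                  ┃   
            ┃                                  ┃   
            ┃                                  ┃   
            ┃                                  ┃   
            ┃                                  ┃   
            ┃                                  ┃   
            ┗━━━━━━━━━━━━━━━━━━━━━━━━━━━━━━━━━━┛   
                                                   
                                                   
                                                   
                                                   


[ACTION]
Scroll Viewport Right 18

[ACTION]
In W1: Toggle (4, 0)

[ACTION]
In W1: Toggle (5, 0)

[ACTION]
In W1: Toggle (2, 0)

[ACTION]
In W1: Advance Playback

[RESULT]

            ┠──────────────────────────────────┨   
            ┃      0▼234567890                 ┃   
            ┃  Clap··█····█·█·                 ┃   
            ┃ Snare█·██·██····                 ┃   
            ┃ HiHat███········                 ┃   
            ┃  Kick······███··                 ┃   
            ┃   Tom█····█··█·█                 ┃   
            ┃  Bass···█·█·█·█·                 ┃   
            ┃                                  ┃   
            ┃                                  ┃   
            ┃                                  ┃   
            ┃                                  ┃   
            ┃                                  ┃   
            ┃                                  ┃   
            ┗━━━━━━━━━━━━━━━━━━━━━━━━━━━━━━━━━━┛   
                                                   
                                                   
                                                   
                                                   


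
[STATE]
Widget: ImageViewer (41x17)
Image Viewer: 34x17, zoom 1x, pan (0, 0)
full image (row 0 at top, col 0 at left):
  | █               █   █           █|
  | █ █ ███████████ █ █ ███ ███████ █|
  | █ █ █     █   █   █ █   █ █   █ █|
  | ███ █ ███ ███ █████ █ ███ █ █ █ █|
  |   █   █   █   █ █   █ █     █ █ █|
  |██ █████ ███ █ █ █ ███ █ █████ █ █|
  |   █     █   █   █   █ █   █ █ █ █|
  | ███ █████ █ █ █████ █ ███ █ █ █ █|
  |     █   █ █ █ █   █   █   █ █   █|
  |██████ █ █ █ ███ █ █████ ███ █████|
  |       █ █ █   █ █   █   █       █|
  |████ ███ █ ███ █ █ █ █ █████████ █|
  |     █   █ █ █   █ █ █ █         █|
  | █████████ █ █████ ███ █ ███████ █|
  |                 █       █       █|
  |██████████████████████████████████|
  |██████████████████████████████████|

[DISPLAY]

 █               █   █           █       
 █ █ ███████████ █ █ ███ ███████ █       
 █ █ █     █   █   █ █   █ █   █ █       
 ███ █ ███ ███ █████ █ ███ █ █ █ █       
   █   █   █   █ █   █ █     █ █ █       
██ █████ ███ █ █ █ ███ █ █████ █ █       
   █     █   █   █   █ █   █ █ █ █       
 ███ █████ █ █ █████ █ ███ █ █ █ █       
     █   █ █ █ █   █   █   █ █   █       
██████ █ █ █ ███ █ █████ ███ █████       
       █ █ █   █ █   █   █       █       
████ ███ █ ███ █ █ █ █ █████████ █       
     █   █ █ █   █ █ █ █         █       
 █████████ █ █████ ███ █ ███████ █       
                 █       █       █       
██████████████████████████████████       
██████████████████████████████████       


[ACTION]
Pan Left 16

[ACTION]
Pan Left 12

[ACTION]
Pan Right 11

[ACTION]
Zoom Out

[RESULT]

      █   █           █                  
█████ █ █ ███ ███████ █                  
█   █   █ █   █ █   █ █                  
███ █████ █ ███ █ █ █ █                  
█   █ █   █ █     █ █ █                  
█ █ █ █ ███ █ █████ █ █                  
  █   █   █ █   █ █ █ █                  
█ █ █████ █ ███ █ █ █ █                  
█ █ █   █   █   █ █   █                  
█ ███ █ █████ ███ █████                  
█   █ █   █   █       █                  
███ █ █ █ █ █████████ █                  
█ █   █ █ █ █         █                  
█ █████ ███ █ ███████ █                  
      █       █       █                  
███████████████████████                  
███████████████████████                  


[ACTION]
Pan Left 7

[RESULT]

             █   █           █           
 ███████████ █ █ ███ ███████ █           
 █     █   █   █ █   █ █   █ █           
 █ ███ ███ █████ █ ███ █ █ █ █           
   █   █   █ █   █ █     █ █ █           
████ ███ █ █ █ ███ █ █████ █ █           
     █   █   █   █ █   █ █ █ █           
 █████ █ █ █████ █ ███ █ █ █ █           
 █   █ █ █ █   █   █   █ █   █           
██ █ █ █ ███ █ █████ ███ █████           
   █ █ █   █ █   █   █       █           
 ███ █ ███ █ █ █ █ █████████ █           
 █   █ █ █   █ █ █ █         █           
██████ █ █████ ███ █ ███████ █           
             █       █       █           
██████████████████████████████           
██████████████████████████████           


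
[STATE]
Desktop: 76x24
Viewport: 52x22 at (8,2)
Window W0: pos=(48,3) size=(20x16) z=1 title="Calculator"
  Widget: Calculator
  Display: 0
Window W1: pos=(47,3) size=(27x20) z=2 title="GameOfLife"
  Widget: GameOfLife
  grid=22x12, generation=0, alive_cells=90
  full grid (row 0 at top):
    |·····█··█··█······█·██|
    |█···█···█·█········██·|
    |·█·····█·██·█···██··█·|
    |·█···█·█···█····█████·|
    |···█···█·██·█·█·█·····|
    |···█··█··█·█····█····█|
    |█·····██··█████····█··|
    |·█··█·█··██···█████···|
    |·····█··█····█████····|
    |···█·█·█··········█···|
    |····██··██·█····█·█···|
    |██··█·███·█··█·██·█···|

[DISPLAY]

                                                    
                                       ┏━━━━━━━━━━━━
                                       ┃ GameOfLife 
                                       ┠────────────
                                       ┃Gen: 0      
                                       ┃·····█··█··█
                                       ┃█···█···█·█·
                                       ┃·█·····█·██·
                                       ┃·█···█·█···█
                                       ┃···█···█·██·
                                       ┃···█··█··█·█
                                       ┃█·····██··██
                                       ┃·█··█·█··██·
                                       ┃·····█··█···
                                       ┃···█·█·█····
                                       ┃····██··██·█
                                       ┃██··█·███·█·
                                       ┃            
                                       ┃            
                                       ┃            
                                       ┗━━━━━━━━━━━━
                                                    


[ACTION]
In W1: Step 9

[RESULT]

                                                    
                                       ┏━━━━━━━━━━━━
                                       ┃ GameOfLife 
                                       ┠────────────
                                       ┃Gen: 9      
                                       ┃············
                                       ┃············
                                       ┃··█·········
                                       ┃··█······█··
                                       ┃·········███
                                       ┃············
                                       ┃·········█·█
                                       ┃·········█·█
                                       ┃···········█
                                       ┃···········█
                                       ┃···········█
                                       ┃············
                                       ┃            
                                       ┃            
                                       ┃            
                                       ┗━━━━━━━━━━━━
                                                    


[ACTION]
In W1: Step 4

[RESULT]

                                                    
                                       ┏━━━━━━━━━━━━
                                       ┃ GameOfLife 
                                       ┠────────────
                                       ┃Gen: 13     
                                       ┃············
                                       ┃············
                                       ┃·········█··
                                       ┃········██··
                                       ┃·······█····
                                       ┃········██··
                                       ┃·········█··
                                       ┃············
                                       ┃············
                                       ┃···········█
                                       ┃··········██
                                       ┃············
                                       ┃            
                                       ┃            
                                       ┃            
                                       ┗━━━━━━━━━━━━
                                                    


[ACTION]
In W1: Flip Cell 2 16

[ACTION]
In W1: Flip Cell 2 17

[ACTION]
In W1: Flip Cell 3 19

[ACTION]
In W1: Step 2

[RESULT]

                                                    
                                       ┏━━━━━━━━━━━━
                                       ┃ GameOfLife 
                                       ┠────────────
                                       ┃Gen: 15     
                                       ┃············
                                       ┃············
                                       ┃········██··
                                       ┃·······█·█··
                                       ┃·······█····
                                       ┃·······█·█··
                                       ┃········██··
                                       ┃············
                                       ┃···········█
                                       ┃··········█·
                                       ┃··········█·
                                       ┃··········█·
                                       ┃            
                                       ┃            
                                       ┃            
                                       ┗━━━━━━━━━━━━
                                                    


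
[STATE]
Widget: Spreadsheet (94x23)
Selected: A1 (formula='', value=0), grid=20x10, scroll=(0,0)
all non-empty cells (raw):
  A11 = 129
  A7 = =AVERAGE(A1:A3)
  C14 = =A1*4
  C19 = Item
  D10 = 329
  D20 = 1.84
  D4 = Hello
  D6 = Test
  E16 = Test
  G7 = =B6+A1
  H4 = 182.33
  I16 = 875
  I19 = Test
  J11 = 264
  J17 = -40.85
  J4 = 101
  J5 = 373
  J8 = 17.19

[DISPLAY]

A1:                                                                                           
       A       B       C       D       E       F       G       H       I       J              
----------------------------------------------------------------------------------------------
  1      [0]       0       0       0       0       0       0       0       0       0          
  2        0       0       0       0       0       0       0       0       0       0          
  3        0       0       0       0       0       0       0       0       0       0          
  4        0       0       0Hello          0       0       0  182.33       0     101          
  5        0       0       0       0       0       0       0       0       0     373          
  6        0       0       0Test           0       0       0       0       0       0          
  7        0       0       0       0       0       0       0       0       0       0          
  8        0       0       0       0       0       0       0       0       0   17.19          
  9        0       0       0       0       0       0       0       0       0       0          
 10        0       0       0     329       0       0       0       0       0       0          
 11      129       0       0       0       0       0       0       0       0     264          
 12        0       0       0       0       0       0       0       0       0       0          
 13        0       0       0       0       0       0       0       0       0       0          
 14        0       0       0       0       0       0       0       0       0       0          
 15        0       0       0       0       0       0       0       0       0       0          
 16        0       0       0       0Test           0       0       0     875       0          
 17        0       0       0       0       0       0       0       0       0  -40.85          
 18        0       0       0       0       0       0       0       0       0       0          
 19        0       0Item           0       0       0       0       0Test           0          
 20        0       0       0    1.84       0       0       0       0       0       0          


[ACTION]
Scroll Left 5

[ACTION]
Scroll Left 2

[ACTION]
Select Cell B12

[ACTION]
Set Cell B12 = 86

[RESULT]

B12: 86                                                                                       
       A       B       C       D       E       F       G       H       I       J              
----------------------------------------------------------------------------------------------
  1        0       0       0       0       0       0       0       0       0       0          
  2        0       0       0       0       0       0       0       0       0       0          
  3        0       0       0       0       0       0       0       0       0       0          
  4        0       0       0Hello          0       0       0  182.33       0     101          
  5        0       0       0       0       0       0       0       0       0     373          
  6        0       0       0Test           0       0       0       0       0       0          
  7        0       0       0       0       0       0       0       0       0       0          
  8        0       0       0       0       0       0       0       0       0   17.19          
  9        0       0       0       0       0       0       0       0       0       0          
 10        0       0       0     329       0       0       0       0       0       0          
 11      129       0       0       0       0       0       0       0       0     264          
 12        0    [86]       0       0       0       0       0       0       0       0          
 13        0       0       0       0       0       0       0       0       0       0          
 14        0       0       0       0       0       0       0       0       0       0          
 15        0       0       0       0       0       0       0       0       0       0          
 16        0       0       0       0Test           0       0       0     875       0          
 17        0       0       0       0       0       0       0       0       0  -40.85          
 18        0       0       0       0       0       0       0       0       0       0          
 19        0       0Item           0       0       0       0       0Test           0          
 20        0       0       0    1.84       0       0       0       0       0       0          


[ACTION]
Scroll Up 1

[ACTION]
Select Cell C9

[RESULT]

C9:                                                                                           
       A       B       C       D       E       F       G       H       I       J              
----------------------------------------------------------------------------------------------
  1        0       0       0       0       0       0       0       0       0       0          
  2        0       0       0       0       0       0       0       0       0       0          
  3        0       0       0       0       0       0       0       0       0       0          
  4        0       0       0Hello          0       0       0  182.33       0     101          
  5        0       0       0       0       0       0       0       0       0     373          
  6        0       0       0Test           0       0       0       0       0       0          
  7        0       0       0       0       0       0       0       0       0       0          
  8        0       0       0       0       0       0       0       0       0   17.19          
  9        0       0     [0]       0       0       0       0       0       0       0          
 10        0       0       0     329       0       0       0       0       0       0          
 11      129       0       0       0       0       0       0       0       0     264          
 12        0      86       0       0       0       0       0       0       0       0          
 13        0       0       0       0       0       0       0       0       0       0          
 14        0       0       0       0       0       0       0       0       0       0          
 15        0       0       0       0       0       0       0       0       0       0          
 16        0       0       0       0Test           0       0       0     875       0          
 17        0       0       0       0       0       0       0       0       0  -40.85          
 18        0       0       0       0       0       0       0       0       0       0          
 19        0       0Item           0       0       0       0       0Test           0          
 20        0       0       0    1.84       0       0       0       0       0       0          


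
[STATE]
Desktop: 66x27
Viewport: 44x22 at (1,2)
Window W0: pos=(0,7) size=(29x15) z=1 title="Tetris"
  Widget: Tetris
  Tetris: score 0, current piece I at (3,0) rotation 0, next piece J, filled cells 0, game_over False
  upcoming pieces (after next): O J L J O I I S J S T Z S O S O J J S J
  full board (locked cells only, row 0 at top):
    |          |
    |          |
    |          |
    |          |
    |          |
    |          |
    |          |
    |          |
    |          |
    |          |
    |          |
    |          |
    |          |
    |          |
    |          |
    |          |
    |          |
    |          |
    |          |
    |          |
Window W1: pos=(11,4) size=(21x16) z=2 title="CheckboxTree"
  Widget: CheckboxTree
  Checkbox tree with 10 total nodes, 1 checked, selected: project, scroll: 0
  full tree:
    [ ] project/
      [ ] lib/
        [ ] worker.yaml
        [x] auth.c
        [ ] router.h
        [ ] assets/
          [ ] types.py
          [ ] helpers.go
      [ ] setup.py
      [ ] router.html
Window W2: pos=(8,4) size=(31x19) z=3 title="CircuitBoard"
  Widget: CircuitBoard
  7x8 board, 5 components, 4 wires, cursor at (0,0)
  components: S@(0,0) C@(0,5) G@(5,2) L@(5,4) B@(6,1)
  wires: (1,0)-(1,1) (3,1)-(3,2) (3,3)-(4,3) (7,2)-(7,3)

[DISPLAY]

                                            
                                            
       ┏━━━━━━━━━━━━━━━━━━━━━━━━━━━━━┓      
       ┃ CircuitBoard                ┃      
       ┠─────────────────────────────┨      
━━━━━━━┃   0 1 2 3 4 5 6             ┃      
 Tetris┃0  [S]                  C    ┃      
───────┃                             ┃      
       ┃1   · ─ ·                    ┃      
       ┃                             ┃      
       ┃2                            ┃      
       ┃                             ┃      
       ┃3       · ─ ·   ·            ┃      
       ┃                │            ┃      
       ┃4               ·            ┃      
       ┃                             ┃      
       ┃5           G       L        ┃      
       ┃                             ┃      
       ┃6       B                    ┃      
━━━━━━━┃                             ┃      
       ┗━━━━━━━━━━━━━━━━━━━━━━━━━━━━━┛      
                                            


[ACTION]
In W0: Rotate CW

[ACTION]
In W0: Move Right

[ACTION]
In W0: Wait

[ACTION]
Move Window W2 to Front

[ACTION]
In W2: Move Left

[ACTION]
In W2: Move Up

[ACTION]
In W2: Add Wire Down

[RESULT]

                                            
                                            
       ┏━━━━━━━━━━━━━━━━━━━━━━━━━━━━━┓      
       ┃ CircuitBoard                ┃      
       ┠─────────────────────────────┨      
━━━━━━━┃   0 1 2 3 4 5 6             ┃      
 Tetris┃0  [S]                  C    ┃      
───────┃    │                        ┃      
       ┃1   · ─ ·                    ┃      
       ┃                             ┃      
       ┃2                            ┃      
       ┃                             ┃      
       ┃3       · ─ ·   ·            ┃      
       ┃                │            ┃      
       ┃4               ·            ┃      
       ┃                             ┃      
       ┃5           G       L        ┃      
       ┃                             ┃      
       ┃6       B                    ┃      
━━━━━━━┃                             ┃      
       ┗━━━━━━━━━━━━━━━━━━━━━━━━━━━━━┛      
                                            


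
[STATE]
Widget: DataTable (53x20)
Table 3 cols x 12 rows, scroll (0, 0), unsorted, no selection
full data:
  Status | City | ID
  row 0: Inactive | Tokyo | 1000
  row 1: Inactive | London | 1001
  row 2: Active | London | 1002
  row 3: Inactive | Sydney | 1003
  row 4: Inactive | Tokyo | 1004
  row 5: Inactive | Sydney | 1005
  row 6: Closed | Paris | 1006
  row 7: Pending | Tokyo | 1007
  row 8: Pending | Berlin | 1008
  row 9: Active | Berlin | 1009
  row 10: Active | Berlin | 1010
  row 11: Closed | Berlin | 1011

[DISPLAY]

Status  │City  │ID                                   
────────┼──────┼────                                 
Inactive│Tokyo │1000                                 
Inactive│London│1001                                 
Active  │London│1002                                 
Inactive│Sydney│1003                                 
Inactive│Tokyo │1004                                 
Inactive│Sydney│1005                                 
Closed  │Paris │1006                                 
Pending │Tokyo │1007                                 
Pending │Berlin│1008                                 
Active  │Berlin│1009                                 
Active  │Berlin│1010                                 
Closed  │Berlin│1011                                 
                                                     
                                                     
                                                     
                                                     
                                                     
                                                     


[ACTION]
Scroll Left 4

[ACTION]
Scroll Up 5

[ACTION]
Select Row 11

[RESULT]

Status  │City  │ID                                   
────────┼──────┼────                                 
Inactive│Tokyo │1000                                 
Inactive│London│1001                                 
Active  │London│1002                                 
Inactive│Sydney│1003                                 
Inactive│Tokyo │1004                                 
Inactive│Sydney│1005                                 
Closed  │Paris │1006                                 
Pending │Tokyo │1007                                 
Pending │Berlin│1008                                 
Active  │Berlin│1009                                 
Active  │Berlin│1010                                 
>losed  │Berlin│1011                                 
                                                     
                                                     
                                                     
                                                     
                                                     
                                                     


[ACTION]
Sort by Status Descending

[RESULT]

Status ▼│City  │ID                                   
────────┼──────┼────                                 
Pending │Tokyo │1007                                 
Pending │Berlin│1008                                 
Inactive│Tokyo │1000                                 
Inactive│London│1001                                 
Inactive│Sydney│1003                                 
Inactive│Tokyo │1004                                 
Inactive│Sydney│1005                                 
Closed  │Paris │1006                                 
Closed  │Berlin│1011                                 
Active  │London│1002                                 
Active  │Berlin│1009                                 
>ctive  │Berlin│1010                                 
                                                     
                                                     
                                                     
                                                     
                                                     
                                                     


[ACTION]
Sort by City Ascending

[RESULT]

Status  │City ▲│ID                                   
────────┼──────┼────                                 
Pending │Berlin│1008                                 
Closed  │Berlin│1011                                 
Active  │Berlin│1009                                 
Active  │Berlin│1010                                 
Inactive│London│1001                                 
Active  │London│1002                                 
Closed  │Paris │1006                                 
Inactive│Sydney│1003                                 
Inactive│Sydney│1005                                 
Pending │Tokyo │1007                                 
Inactive│Tokyo │1000                                 
>nactive│Tokyo │1004                                 
                                                     
                                                     
                                                     
                                                     
                                                     
                                                     


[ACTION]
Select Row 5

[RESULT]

Status  │City ▲│ID                                   
────────┼──────┼────                                 
Pending │Berlin│1008                                 
Closed  │Berlin│1011                                 
Active  │Berlin│1009                                 
Active  │Berlin│1010                                 
Inactive│London│1001                                 
>ctive  │London│1002                                 
Closed  │Paris │1006                                 
Inactive│Sydney│1003                                 
Inactive│Sydney│1005                                 
Pending │Tokyo │1007                                 
Inactive│Tokyo │1000                                 
Inactive│Tokyo │1004                                 
                                                     
                                                     
                                                     
                                                     
                                                     
                                                     
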